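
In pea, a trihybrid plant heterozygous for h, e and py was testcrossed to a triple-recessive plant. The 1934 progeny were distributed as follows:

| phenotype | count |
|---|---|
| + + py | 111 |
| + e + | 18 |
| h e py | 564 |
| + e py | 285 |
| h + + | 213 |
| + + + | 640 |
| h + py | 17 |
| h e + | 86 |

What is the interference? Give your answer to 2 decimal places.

The two most frequent reciprocal classes, h e py and + + +, are the parental types, so the F1 was h e py / + + +.
The two rarest classes, h + py and + e +, are the double crossovers. Comparing them with the parentals, only the e allele has switched, so e is the middle locus and the order is h – e – py.
h–e: (498 + 35)/1934 = 0.2756; e–py: (197 + 35)/1934 = 0.1200.
Expected DCO frequency = 0.2756 × 0.1200 ≈ 0.03307; observed = 35/1934 ≈ 0.01810.
Coefficient of coincidence = 0.01810/0.03307 ≈ 0.55; interference = 1 − 0.55 = 0.45.

0.45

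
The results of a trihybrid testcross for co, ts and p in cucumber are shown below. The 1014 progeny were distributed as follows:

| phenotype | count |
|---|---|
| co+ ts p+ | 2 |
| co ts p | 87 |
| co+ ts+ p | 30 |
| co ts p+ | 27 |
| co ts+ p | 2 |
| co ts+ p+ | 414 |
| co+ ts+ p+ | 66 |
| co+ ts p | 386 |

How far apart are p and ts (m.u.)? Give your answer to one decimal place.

The two most frequent reciprocal classes, co+ ts p and co ts+ p+, are the parental types, so the F1 was co+ ts p / co ts+ p+.
The two rarest classes, co+ ts p+ and co ts+ p, are the double crossovers. Comparing them with the parentals, only the p allele has switched, so p is the middle locus and the order is ts – p – co.
Crossovers in the ts–p interval produce the single-crossover classes co+ ts+ p and co ts p+ (30 + 27 = 57) plus the double crossovers (4).
RF(ts–p) = (57 + 4) / 1014 = 61/1014 = 0.0602 → 6.0 m.u.

6.0 m.u.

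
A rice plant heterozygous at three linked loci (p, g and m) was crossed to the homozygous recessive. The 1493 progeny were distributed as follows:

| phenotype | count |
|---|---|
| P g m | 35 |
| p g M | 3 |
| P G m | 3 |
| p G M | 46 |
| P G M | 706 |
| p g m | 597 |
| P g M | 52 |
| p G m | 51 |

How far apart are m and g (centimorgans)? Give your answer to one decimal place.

The two most frequent reciprocal classes, p g m and P G M, are the parental types, so the F1 was p g m / P G M.
The two rarest classes, p g M and P G m, are the double crossovers. Comparing them with the parentals, only the m allele has switched, so m is the middle locus and the order is g – m – p.
Crossovers in the g–m interval produce the single-crossover classes p G m and P g M (51 + 52 = 103) plus the double crossovers (6).
RF(g–m) = (103 + 6) / 1493 = 109/1493 = 0.0730 → 7.3 centimorgans.

7.3 centimorgans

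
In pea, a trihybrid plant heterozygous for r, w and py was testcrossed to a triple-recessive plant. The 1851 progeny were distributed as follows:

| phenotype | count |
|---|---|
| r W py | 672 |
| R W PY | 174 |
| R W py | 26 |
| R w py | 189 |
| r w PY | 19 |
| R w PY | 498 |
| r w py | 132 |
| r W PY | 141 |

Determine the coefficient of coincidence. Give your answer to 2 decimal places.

0.63

The two most frequent reciprocal classes, r W py and R w PY, are the parental types, so the F1 was r W py / R w PY.
The two rarest classes, R W py and r w PY, are the double crossovers. Comparing them with the parentals, only the r allele has switched, so r is the middle locus and the order is w – r – py.
w–r: (306 + 45)/1851 = 0.1896; r–py: (330 + 45)/1851 = 0.2026.
Expected DCO frequency = 0.1896 × 0.2026 ≈ 0.03841; observed = 45/1851 ≈ 0.02431.
Coefficient of coincidence = 0.02431/0.03841 ≈ 0.63.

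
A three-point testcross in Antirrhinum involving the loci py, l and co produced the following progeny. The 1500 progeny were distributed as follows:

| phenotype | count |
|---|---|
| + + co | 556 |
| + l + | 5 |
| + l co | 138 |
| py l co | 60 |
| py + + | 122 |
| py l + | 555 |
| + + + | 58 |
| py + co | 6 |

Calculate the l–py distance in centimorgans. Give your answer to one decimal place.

The two most frequent reciprocal classes, py l + and + + co, are the parental types, so the F1 was py l + / + + co.
The two rarest classes, + l + and py + co, are the double crossovers. Comparing them with the parentals, only the py allele has switched, so py is the middle locus and the order is l – py – co.
Crossovers in the l–py interval produce the single-crossover classes py + + and + l co (122 + 138 = 260) plus the double crossovers (11).
RF(l–py) = (260 + 11) / 1500 = 271/1500 = 0.1807 → 18.1 centimorgans.

18.1 centimorgans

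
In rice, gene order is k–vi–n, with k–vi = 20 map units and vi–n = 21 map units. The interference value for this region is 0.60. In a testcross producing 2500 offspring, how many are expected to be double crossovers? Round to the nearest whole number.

Map distances give recombination frequencies of 0.200 and 0.210 for the two intervals.
With interference 0.60 (so coincidence = 0.40), expected double-crossover frequency = 0.200 × 0.210 × 0.40 = 0.01680.
Expected number = 0.01680 × 2500 = 42.00 ≈ 42.

42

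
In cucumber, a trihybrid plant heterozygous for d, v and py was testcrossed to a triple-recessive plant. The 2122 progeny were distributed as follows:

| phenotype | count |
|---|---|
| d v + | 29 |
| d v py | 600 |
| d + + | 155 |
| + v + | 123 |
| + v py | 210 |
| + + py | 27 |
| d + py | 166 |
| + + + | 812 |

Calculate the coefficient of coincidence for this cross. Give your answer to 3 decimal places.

0.818

The two most frequent reciprocal classes, d v py and + + +, are the parental types, so the F1 was d v py / + + +.
The two rarest classes, d v + and + + py, are the double crossovers. Comparing them with the parentals, only the py allele has switched, so py is the middle locus and the order is v – py – d.
v–py: (289 + 56)/2122 = 0.1626; py–d: (365 + 56)/2122 = 0.1984.
Expected DCO frequency = 0.1626 × 0.1984 ≈ 0.03226; observed = 56/2122 ≈ 0.02639.
Coefficient of coincidence = 0.02639/0.03226 ≈ 0.818.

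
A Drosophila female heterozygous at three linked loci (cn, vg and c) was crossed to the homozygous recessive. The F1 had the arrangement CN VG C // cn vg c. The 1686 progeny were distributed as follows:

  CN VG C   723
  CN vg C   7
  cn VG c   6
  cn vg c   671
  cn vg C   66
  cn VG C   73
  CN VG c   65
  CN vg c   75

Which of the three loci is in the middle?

The two rarest classes, CN vg C and cn VG c, are the double crossovers. Comparing them with the parentals, only the vg allele has switched, so vg is the middle locus and the order is cn – vg – c.

vg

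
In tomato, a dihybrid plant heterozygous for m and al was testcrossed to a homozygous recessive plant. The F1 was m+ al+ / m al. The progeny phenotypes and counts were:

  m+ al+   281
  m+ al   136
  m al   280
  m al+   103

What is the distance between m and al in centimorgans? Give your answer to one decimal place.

29.9 centimorgans

The recombinant classes are m+ al and m al+: 136 + 103 = 239.
Recombination frequency = 239/800 = 0.2988 ≈ 29.9%, i.e. 29.9 centimorgans.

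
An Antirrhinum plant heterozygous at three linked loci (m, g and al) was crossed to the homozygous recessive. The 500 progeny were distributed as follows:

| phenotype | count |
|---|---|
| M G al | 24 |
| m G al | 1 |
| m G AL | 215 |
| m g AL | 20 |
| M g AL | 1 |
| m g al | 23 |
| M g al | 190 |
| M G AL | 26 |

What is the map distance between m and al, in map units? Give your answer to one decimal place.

10.2 map units

The two most frequent reciprocal classes, m G AL and M g al, are the parental types, so the F1 was m G AL / M g al.
The two rarest classes, m G al and M g AL, are the double crossovers. Comparing them with the parentals, only the al allele has switched, so al is the middle locus and the order is m – al – g.
Crossovers in the m–al interval produce the single-crossover classes M G AL and m g al (26 + 23 = 49) plus the double crossovers (2).
RF(m–al) = (49 + 2) / 500 = 51/500 = 0.1020 → 10.2 map units.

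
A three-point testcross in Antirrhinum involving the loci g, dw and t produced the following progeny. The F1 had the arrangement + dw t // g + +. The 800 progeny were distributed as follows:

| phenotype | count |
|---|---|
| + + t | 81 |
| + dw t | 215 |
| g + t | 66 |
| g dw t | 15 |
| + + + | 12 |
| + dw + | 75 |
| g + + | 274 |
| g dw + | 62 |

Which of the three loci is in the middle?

g

The two rarest classes, g dw t and + + +, are the double crossovers. Comparing them with the parentals, only the g allele has switched, so g is the middle locus and the order is t – g – dw.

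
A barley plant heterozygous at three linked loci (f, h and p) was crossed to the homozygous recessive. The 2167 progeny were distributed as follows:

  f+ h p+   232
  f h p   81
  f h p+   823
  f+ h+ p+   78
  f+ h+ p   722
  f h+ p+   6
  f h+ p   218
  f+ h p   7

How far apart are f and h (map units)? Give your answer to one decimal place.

21.4 map units

The two most frequent reciprocal classes, f h p+ and f+ h+ p, are the parental types, so the F1 was f h p+ / f+ h+ p.
The two rarest classes, f h+ p+ and f+ h p, are the double crossovers. Comparing them with the parentals, only the h allele has switched, so h is the middle locus and the order is f – h – p.
Crossovers in the f–h interval produce the single-crossover classes f+ h p+ and f h+ p (232 + 218 = 450) plus the double crossovers (13).
RF(f–h) = (450 + 13) / 2167 = 463/2167 = 0.2137 → 21.4 map units.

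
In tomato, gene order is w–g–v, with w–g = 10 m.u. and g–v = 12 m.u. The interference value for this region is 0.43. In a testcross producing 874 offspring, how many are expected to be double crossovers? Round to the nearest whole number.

6

Map distances give recombination frequencies of 0.100 and 0.120 for the two intervals.
With interference 0.43 (so coincidence = 0.57), expected double-crossover frequency = 0.100 × 0.120 × 0.57 = 0.00684.
Expected number = 0.00684 × 874 = 5.98 ≈ 6.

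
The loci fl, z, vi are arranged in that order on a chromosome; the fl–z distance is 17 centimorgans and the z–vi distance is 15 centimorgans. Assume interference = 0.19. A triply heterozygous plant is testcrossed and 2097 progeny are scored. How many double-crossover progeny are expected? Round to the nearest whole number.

43

Map distances give recombination frequencies of 0.170 and 0.150 for the two intervals.
With interference 0.19 (so coincidence = 0.81), expected double-crossover frequency = 0.170 × 0.150 × 0.81 = 0.02066.
Expected number = 0.02066 × 2097 = 43.31 ≈ 43.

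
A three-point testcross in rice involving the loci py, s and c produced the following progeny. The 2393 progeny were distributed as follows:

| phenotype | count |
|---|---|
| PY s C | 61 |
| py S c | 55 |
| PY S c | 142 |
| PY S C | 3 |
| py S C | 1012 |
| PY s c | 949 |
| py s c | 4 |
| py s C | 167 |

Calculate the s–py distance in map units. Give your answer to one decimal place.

13.2 map units

The two most frequent reciprocal classes, py S C and PY s c, are the parental types, so the F1 was py S C / PY s c.
The two rarest classes, PY S C and py s c, are the double crossovers. Comparing them with the parentals, only the py allele has switched, so py is the middle locus and the order is s – py – c.
Crossovers in the s–py interval produce the single-crossover classes py s C and PY S c (167 + 142 = 309) plus the double crossovers (7).
RF(s–py) = (309 + 7) / 2393 = 316/2393 = 0.1321 → 13.2 map units.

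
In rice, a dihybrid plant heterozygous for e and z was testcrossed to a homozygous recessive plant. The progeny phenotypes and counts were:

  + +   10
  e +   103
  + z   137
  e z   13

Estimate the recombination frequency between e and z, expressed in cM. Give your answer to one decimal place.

The two most frequent classes, + z (137) and e + (103), are the parental types, so the F1 was + z / e +.
The recombinant classes are + + and e z: 10 + 13 = 23.
Recombination frequency = 23/263 = 0.0875 ≈ 8.7%, i.e. 8.7 cM.

8.7 cM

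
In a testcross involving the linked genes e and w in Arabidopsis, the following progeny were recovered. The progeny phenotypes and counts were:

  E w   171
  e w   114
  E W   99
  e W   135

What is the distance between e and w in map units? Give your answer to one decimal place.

41.0 map units

The two most frequent classes, E w (171) and e W (135), are the parental types, so the F1 was E w / e W.
The recombinant classes are E W and e w: 99 + 114 = 213.
Recombination frequency = 213/519 = 0.4104 ≈ 41.0%, i.e. 41.0 map units.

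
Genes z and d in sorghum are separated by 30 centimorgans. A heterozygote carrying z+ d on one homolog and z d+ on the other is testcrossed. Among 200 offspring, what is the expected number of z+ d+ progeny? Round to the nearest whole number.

A map distance of 30 centimorgans corresponds to a recombination frequency of 0.300.
The F1 is z+ d / z d+, so z+ d+ is a recombinant gamete class with expected frequency r/2 = 0.300/2 = 0.1500.
Expected number = 0.1500 × 200 = 30.00 ≈ 30.

30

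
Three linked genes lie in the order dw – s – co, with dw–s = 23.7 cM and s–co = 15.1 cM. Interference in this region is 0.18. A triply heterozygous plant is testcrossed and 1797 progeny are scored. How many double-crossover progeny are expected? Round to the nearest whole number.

Map distances give recombination frequencies of 0.237 and 0.151 for the two intervals.
With interference 0.18 (so coincidence = 0.82), expected double-crossover frequency = 0.237 × 0.151 × 0.82 = 0.02935.
Expected number = 0.02935 × 1797 = 52.73 ≈ 53.

53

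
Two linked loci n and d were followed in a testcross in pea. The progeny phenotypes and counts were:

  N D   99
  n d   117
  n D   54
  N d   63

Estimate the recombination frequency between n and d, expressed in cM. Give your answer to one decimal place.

The two most frequent classes, N D (99) and n d (117), are the parental types, so the F1 was N D / n d.
The recombinant classes are N d and n D: 63 + 54 = 117.
Recombination frequency = 117/333 = 0.3514 ≈ 35.1%, i.e. 35.1 cM.

35.1 cM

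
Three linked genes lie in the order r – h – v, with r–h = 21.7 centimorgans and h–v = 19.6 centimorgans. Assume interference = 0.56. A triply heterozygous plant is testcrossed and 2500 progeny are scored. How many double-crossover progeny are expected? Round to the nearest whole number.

47

Map distances give recombination frequencies of 0.217 and 0.196 for the two intervals.
With interference 0.56 (so coincidence = 0.44), expected double-crossover frequency = 0.217 × 0.196 × 0.44 = 0.01871.
Expected number = 0.01871 × 2500 = 46.79 ≈ 47.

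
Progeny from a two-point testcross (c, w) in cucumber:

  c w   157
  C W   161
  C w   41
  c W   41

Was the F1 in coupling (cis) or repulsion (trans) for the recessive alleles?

cis

The two most frequent classes are C W (161) and c w (157); these are the parental (non-recombinant) types.
So the F1 carried C W on one chromosome and c w on the other — the recessive alleles are on the same chromosome (cis / coupling).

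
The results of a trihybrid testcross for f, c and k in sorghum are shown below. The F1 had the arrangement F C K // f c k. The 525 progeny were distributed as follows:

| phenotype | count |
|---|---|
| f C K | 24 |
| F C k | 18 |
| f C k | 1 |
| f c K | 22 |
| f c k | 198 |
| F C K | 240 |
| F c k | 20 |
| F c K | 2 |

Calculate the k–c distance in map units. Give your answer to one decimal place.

8.2 map units

The two rarest classes, F c K and f C k, are the double crossovers. Comparing them with the parentals, only the c allele has switched, so c is the middle locus and the order is k – c – f.
Crossovers in the k–c interval produce the single-crossover classes F C k and f c K (18 + 22 = 40) plus the double crossovers (3).
RF(k–c) = (40 + 3) / 525 = 43/525 = 0.0819 → 8.2 map units.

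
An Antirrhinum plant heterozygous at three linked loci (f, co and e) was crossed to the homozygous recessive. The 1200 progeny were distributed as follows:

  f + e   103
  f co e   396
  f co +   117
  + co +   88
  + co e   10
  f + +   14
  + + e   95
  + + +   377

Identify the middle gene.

f

The two most frequent reciprocal classes, + + + and f co e, are the parental types, so the F1 was + + + / f co e.
The two rarest classes, f + + and + co e, are the double crossovers. Comparing them with the parentals, only the f allele has switched, so f is the middle locus and the order is e – f – co.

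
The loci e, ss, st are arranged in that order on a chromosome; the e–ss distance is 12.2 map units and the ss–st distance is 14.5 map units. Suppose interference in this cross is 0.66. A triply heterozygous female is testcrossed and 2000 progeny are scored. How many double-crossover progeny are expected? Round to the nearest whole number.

Map distances give recombination frequencies of 0.122 and 0.145 for the two intervals.
With interference 0.66 (so coincidence = 0.34), expected double-crossover frequency = 0.122 × 0.145 × 0.34 = 0.00601.
Expected number = 0.00601 × 2000 = 12.03 ≈ 12.

12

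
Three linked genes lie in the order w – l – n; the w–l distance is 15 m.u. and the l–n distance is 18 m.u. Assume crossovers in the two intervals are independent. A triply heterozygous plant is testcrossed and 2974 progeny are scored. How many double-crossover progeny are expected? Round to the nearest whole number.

80

Map distances give recombination frequencies of 0.150 and 0.180 for the two intervals.
With no interference, expected double-crossover frequency = 0.150 × 0.180 = 0.02700.
Expected number = 0.02700 × 2974 = 80.30 ≈ 80.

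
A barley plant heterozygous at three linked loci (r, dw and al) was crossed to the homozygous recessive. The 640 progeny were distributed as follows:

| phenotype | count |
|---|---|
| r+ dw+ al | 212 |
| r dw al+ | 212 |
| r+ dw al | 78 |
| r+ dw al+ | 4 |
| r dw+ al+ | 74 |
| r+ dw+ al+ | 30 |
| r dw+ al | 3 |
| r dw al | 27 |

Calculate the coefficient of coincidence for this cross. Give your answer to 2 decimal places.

The two most frequent reciprocal classes, r+ dw+ al and r dw al+, are the parental types, so the F1 was r+ dw+ al / r dw al+.
The two rarest classes, r dw+ al and r+ dw al+, are the double crossovers. Comparing them with the parentals, only the r allele has switched, so r is the middle locus and the order is al – r – dw.
al–r: (57 + 7)/640 = 0.1000; r–dw: (152 + 7)/640 = 0.2484.
Expected DCO frequency = 0.1000 × 0.2484 ≈ 0.02484; observed = 7/640 ≈ 0.01094.
Coefficient of coincidence = 0.01094/0.02484 ≈ 0.44.

0.44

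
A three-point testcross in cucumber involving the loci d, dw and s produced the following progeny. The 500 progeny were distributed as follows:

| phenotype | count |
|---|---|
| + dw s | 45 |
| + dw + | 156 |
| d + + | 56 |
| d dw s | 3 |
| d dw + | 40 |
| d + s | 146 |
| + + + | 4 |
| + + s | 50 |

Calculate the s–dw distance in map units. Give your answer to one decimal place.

The two most frequent reciprocal classes, + dw + and d + s, are the parental types, so the F1 was + dw + / d + s.
The two rarest classes, + + + and d dw s, are the double crossovers. Comparing them with the parentals, only the dw allele has switched, so dw is the middle locus and the order is d – dw – s.
Crossovers in the dw–s interval produce the single-crossover classes + dw s and d + + (45 + 56 = 101) plus the double crossovers (7).
RF(dw–s) = (101 + 7) / 500 = 108/500 = 0.2160 → 21.6 map units.

21.6 map units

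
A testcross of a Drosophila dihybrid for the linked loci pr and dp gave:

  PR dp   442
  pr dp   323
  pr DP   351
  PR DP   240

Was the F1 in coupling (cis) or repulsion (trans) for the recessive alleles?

trans

The two most frequent classes are PR dp (442) and pr DP (351); these are the parental (non-recombinant) types.
So the F1 carried PR dp on one chromosome and pr DP on the other — the recessive alleles are on opposite chromosomes (trans / repulsion).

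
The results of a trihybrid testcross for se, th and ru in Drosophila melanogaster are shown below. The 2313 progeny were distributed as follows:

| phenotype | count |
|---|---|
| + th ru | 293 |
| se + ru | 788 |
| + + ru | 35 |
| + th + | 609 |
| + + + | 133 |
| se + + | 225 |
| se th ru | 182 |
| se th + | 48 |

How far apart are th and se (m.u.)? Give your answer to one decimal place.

17.2 m.u.

The two most frequent reciprocal classes, + th + and se + ru, are the parental types, so the F1 was + th + / se + ru.
The two rarest classes, se th + and + + ru, are the double crossovers. Comparing them with the parentals, only the se allele has switched, so se is the middle locus and the order is ru – se – th.
Crossovers in the se–th interval produce the single-crossover classes + + + and se th ru (133 + 182 = 315) plus the double crossovers (83).
RF(se–th) = (315 + 83) / 2313 = 398/2313 = 0.1721 → 17.2 m.u.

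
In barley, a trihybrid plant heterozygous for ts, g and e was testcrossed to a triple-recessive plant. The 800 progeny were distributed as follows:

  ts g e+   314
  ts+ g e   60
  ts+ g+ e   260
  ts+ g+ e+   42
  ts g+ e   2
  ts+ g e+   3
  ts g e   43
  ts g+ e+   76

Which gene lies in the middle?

ts

The two most frequent reciprocal classes, ts g e+ and ts+ g+ e, are the parental types, so the F1 was ts g e+ / ts+ g+ e.
The two rarest classes, ts+ g e+ and ts g+ e, are the double crossovers. Comparing them with the parentals, only the ts allele has switched, so ts is the middle locus and the order is g – ts – e.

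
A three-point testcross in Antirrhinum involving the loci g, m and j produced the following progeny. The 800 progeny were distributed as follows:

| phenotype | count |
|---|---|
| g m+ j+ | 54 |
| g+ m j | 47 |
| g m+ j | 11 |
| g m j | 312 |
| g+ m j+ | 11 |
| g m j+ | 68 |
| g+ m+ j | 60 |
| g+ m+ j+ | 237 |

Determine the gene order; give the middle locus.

m

The two most frequent reciprocal classes, g m j and g+ m+ j+, are the parental types, so the F1 was g m j / g+ m+ j+.
The two rarest classes, g m+ j and g+ m j+, are the double crossovers. Comparing them with the parentals, only the m allele has switched, so m is the middle locus and the order is g – m – j.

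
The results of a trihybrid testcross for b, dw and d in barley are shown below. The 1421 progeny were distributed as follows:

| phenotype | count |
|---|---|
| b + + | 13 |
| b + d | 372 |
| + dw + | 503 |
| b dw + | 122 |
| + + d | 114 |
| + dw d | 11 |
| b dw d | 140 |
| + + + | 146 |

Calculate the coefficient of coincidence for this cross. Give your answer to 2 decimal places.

0.42

The two most frequent reciprocal classes, + dw + and b + d, are the parental types, so the F1 was + dw + / b + d.
The two rarest classes, + dw d and b + +, are the double crossovers. Comparing them with the parentals, only the d allele has switched, so d is the middle locus and the order is b – d – dw.
b–d: (236 + 24)/1421 = 0.1830; d–dw: (286 + 24)/1421 = 0.2182.
Expected DCO frequency = 0.1830 × 0.2182 ≈ 0.03993; observed = 24/1421 ≈ 0.01689.
Coefficient of coincidence = 0.01689/0.03993 ≈ 0.42.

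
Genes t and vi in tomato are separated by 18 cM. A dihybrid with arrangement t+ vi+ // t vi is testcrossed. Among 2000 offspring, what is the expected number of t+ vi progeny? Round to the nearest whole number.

180

A map distance of 18 cM corresponds to a recombination frequency of 0.180.
The F1 is t+ vi+ / t vi, so t+ vi is a recombinant gamete class with expected frequency r/2 = 0.180/2 = 0.0900.
Expected number = 0.0900 × 2000 = 180.00 ≈ 180.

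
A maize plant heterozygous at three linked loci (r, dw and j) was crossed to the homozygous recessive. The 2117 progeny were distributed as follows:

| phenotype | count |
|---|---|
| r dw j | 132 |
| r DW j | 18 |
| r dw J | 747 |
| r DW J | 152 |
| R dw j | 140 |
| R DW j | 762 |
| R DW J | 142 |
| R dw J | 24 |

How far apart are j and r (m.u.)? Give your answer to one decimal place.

The two most frequent reciprocal classes, r dw J and R DW j, are the parental types, so the F1 was r dw J / R DW j.
The two rarest classes, R dw J and r DW j, are the double crossovers. Comparing them with the parentals, only the r allele has switched, so r is the middle locus and the order is dw – r – j.
Crossovers in the r–j interval produce the single-crossover classes r dw j and R DW J (132 + 142 = 274) plus the double crossovers (42).
RF(r–j) = (274 + 42) / 2117 = 316/2117 = 0.1493 → 14.9 m.u.

14.9 m.u.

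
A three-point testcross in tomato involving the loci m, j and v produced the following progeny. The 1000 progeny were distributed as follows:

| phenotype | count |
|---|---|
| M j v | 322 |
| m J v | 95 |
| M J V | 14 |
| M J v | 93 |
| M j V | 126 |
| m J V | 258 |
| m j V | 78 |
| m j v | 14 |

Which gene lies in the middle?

The two most frequent reciprocal classes, M j v and m J V, are the parental types, so the F1 was M j v / m J V.
The two rarest classes, m j v and M J V, are the double crossovers. Comparing them with the parentals, only the m allele has switched, so m is the middle locus and the order is j – m – v.

m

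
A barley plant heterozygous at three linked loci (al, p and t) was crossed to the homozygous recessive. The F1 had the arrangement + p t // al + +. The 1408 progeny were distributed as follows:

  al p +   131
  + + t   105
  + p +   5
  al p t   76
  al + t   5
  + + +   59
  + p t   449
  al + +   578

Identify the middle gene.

t

The two rarest classes, + p + and al + t, are the double crossovers. Comparing them with the parentals, only the t allele has switched, so t is the middle locus and the order is al – t – p.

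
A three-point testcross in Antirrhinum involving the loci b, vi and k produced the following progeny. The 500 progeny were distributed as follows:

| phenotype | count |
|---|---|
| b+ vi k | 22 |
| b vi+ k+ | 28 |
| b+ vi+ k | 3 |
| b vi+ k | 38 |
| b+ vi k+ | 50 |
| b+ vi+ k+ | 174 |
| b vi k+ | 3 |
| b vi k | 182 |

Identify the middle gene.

k

The two most frequent reciprocal classes, b+ vi+ k+ and b vi k, are the parental types, so the F1 was b+ vi+ k+ / b vi k.
The two rarest classes, b+ vi+ k and b vi k+, are the double crossovers. Comparing them with the parentals, only the k allele has switched, so k is the middle locus and the order is vi – k – b.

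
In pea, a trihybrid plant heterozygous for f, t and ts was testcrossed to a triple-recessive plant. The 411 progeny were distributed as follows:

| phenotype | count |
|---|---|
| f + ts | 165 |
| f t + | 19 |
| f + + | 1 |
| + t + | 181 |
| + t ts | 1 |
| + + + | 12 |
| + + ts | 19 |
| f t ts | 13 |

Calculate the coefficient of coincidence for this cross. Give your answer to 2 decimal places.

0.76

The two most frequent reciprocal classes, f + ts and + t +, are the parental types, so the F1 was f + ts / + t +.
The two rarest classes, f + + and + t ts, are the double crossovers. Comparing them with the parentals, only the ts allele has switched, so ts is the middle locus and the order is f – ts – t.
f–ts: (38 + 2)/411 = 0.0973; ts–t: (25 + 2)/411 = 0.0657.
Expected DCO frequency = 0.0973 × 0.0657 ≈ 0.00639; observed = 2/411 ≈ 0.00487.
Coefficient of coincidence = 0.00487/0.00639 ≈ 0.76.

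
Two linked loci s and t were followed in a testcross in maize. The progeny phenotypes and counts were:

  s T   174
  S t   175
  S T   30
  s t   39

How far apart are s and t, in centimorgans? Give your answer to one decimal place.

16.5 centimorgans

The two most frequent classes, S t (175) and s T (174), are the parental types, so the F1 was S t / s T.
The recombinant classes are S T and s t: 30 + 39 = 69.
Recombination frequency = 69/418 = 0.1651 ≈ 16.5%, i.e. 16.5 centimorgans.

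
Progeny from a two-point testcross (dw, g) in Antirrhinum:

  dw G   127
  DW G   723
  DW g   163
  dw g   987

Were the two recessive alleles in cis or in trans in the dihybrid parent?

cis

The two most frequent classes are DW G (723) and dw g (987); these are the parental (non-recombinant) types.
So the F1 carried DW G on one chromosome and dw g on the other — the recessive alleles are on the same chromosome (cis / coupling).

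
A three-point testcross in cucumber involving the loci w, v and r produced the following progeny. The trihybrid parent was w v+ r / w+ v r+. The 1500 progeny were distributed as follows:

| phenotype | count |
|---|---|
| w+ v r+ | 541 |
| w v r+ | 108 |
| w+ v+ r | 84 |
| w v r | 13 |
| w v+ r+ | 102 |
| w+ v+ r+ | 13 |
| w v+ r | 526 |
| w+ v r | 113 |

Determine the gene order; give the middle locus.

v

The two rarest classes, w v r and w+ v+ r+, are the double crossovers. Comparing them with the parentals, only the v allele has switched, so v is the middle locus and the order is w – v – r.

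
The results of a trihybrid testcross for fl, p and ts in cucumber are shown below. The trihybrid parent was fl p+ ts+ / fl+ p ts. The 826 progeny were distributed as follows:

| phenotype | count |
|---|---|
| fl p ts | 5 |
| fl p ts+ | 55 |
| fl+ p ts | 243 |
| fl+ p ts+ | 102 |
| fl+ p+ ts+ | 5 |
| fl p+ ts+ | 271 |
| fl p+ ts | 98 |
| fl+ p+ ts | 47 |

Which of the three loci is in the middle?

fl

The two rarest classes, fl+ p+ ts+ and fl p ts, are the double crossovers. Comparing them with the parentals, only the fl allele has switched, so fl is the middle locus and the order is ts – fl – p.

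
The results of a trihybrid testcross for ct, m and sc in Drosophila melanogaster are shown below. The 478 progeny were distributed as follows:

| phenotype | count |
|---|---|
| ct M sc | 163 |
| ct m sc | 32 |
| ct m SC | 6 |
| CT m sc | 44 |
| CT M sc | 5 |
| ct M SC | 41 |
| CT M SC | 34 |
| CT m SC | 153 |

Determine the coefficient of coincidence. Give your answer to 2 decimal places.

0.71

The two most frequent reciprocal classes, CT m SC and ct M sc, are the parental types, so the F1 was CT m SC / ct M sc.
The two rarest classes, ct m SC and CT M sc, are the double crossovers. Comparing them with the parentals, only the ct allele has switched, so ct is the middle locus and the order is m – ct – sc.
m–ct: (66 + 11)/478 = 0.1611; ct–sc: (85 + 11)/478 = 0.2008.
Expected DCO frequency = 0.1611 × 0.2008 ≈ 0.03235; observed = 11/478 ≈ 0.02301.
Coefficient of coincidence = 0.02301/0.03235 ≈ 0.71.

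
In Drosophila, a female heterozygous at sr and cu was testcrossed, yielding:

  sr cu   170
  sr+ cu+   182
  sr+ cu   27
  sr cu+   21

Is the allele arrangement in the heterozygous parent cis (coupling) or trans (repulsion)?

The two most frequent classes are sr+ cu+ (182) and sr cu (170); these are the parental (non-recombinant) types.
So the F1 carried sr+ cu+ on one chromosome and sr cu on the other — the recessive alleles are on the same chromosome (cis / coupling).

cis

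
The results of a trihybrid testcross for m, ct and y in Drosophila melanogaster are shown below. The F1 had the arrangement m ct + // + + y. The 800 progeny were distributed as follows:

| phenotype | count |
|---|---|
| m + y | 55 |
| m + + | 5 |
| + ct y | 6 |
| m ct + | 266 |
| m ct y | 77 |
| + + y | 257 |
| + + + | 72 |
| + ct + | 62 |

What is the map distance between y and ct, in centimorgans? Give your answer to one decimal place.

The two rarest classes, m + + and + ct y, are the double crossovers. Comparing them with the parentals, only the ct allele has switched, so ct is the middle locus and the order is m – ct – y.
Crossovers in the ct–y interval produce the single-crossover classes m ct y and + + + (77 + 72 = 149) plus the double crossovers (11).
RF(ct–y) = (149 + 11) / 800 = 160/800 = 0.2000 → 20.0 centimorgans.

20.0 centimorgans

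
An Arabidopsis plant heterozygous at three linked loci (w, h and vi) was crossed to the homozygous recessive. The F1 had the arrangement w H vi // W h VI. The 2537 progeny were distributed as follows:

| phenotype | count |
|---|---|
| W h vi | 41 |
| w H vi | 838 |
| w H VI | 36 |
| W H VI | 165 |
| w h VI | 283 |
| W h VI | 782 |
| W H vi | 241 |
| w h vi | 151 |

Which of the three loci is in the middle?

vi

The two rarest classes, w H VI and W h vi, are the double crossovers. Comparing them with the parentals, only the vi allele has switched, so vi is the middle locus and the order is h – vi – w.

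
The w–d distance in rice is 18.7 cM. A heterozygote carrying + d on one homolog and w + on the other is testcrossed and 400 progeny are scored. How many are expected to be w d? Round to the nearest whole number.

A map distance of 18.7 cM corresponds to a recombination frequency of 0.187.
The F1 is + d / w +, so w d is a recombinant gamete class with expected frequency r/2 = 0.187/2 = 0.0935.
Expected number = 0.0935 × 400 = 37.40 ≈ 37.

37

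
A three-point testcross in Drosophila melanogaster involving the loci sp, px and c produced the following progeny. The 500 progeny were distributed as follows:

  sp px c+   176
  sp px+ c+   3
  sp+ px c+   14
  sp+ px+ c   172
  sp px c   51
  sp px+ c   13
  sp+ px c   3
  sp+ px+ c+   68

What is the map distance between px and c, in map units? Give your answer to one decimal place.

The two most frequent reciprocal classes, sp+ px+ c and sp px c+, are the parental types, so the F1 was sp+ px+ c / sp px c+.
The two rarest classes, sp+ px c and sp px+ c+, are the double crossovers. Comparing them with the parentals, only the px allele has switched, so px is the middle locus and the order is sp – px – c.
Crossovers in the px–c interval produce the single-crossover classes sp+ px+ c+ and sp px c (68 + 51 = 119) plus the double crossovers (6).
RF(px–c) = (119 + 6) / 500 = 125/500 = 0.2500 → 25.0 map units.

25.0 map units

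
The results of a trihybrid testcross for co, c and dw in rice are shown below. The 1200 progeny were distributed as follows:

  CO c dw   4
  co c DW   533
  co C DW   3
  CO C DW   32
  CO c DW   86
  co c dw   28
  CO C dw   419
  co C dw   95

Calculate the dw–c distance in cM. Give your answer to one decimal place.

The two most frequent reciprocal classes, CO C dw and co c DW, are the parental types, so the F1 was CO C dw / co c DW.
The two rarest classes, CO c dw and co C DW, are the double crossovers. Comparing them with the parentals, only the c allele has switched, so c is the middle locus and the order is dw – c – co.
Crossovers in the dw–c interval produce the single-crossover classes CO C DW and co c dw (32 + 28 = 60) plus the double crossovers (7).
RF(dw–c) = (60 + 7) / 1200 = 67/1200 = 0.0558 → 5.6 cM.

5.6 cM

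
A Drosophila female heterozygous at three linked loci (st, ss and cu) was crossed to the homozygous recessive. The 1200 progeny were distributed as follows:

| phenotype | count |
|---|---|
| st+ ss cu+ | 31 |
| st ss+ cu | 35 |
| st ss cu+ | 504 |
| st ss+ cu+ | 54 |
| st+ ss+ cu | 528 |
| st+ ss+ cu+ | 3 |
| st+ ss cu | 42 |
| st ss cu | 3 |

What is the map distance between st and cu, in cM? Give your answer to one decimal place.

The two most frequent reciprocal classes, st ss cu+ and st+ ss+ cu, are the parental types, so the F1 was st ss cu+ / st+ ss+ cu.
The two rarest classes, st ss cu and st+ ss+ cu+, are the double crossovers. Comparing them with the parentals, only the cu allele has switched, so cu is the middle locus and the order is st – cu – ss.
Crossovers in the st–cu interval produce the single-crossover classes st+ ss cu+ and st ss+ cu (31 + 35 = 66) plus the double crossovers (6).
RF(st–cu) = (66 + 6) / 1200 = 72/1200 = 0.0600 → 6.0 cM.

6.0 cM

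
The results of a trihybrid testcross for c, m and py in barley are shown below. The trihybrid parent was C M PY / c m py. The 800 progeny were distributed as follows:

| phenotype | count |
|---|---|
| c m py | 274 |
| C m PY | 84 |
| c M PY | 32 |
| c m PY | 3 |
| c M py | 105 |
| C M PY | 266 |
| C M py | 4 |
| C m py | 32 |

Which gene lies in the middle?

The two rarest classes, C M py and c m PY, are the double crossovers. Comparing them with the parentals, only the py allele has switched, so py is the middle locus and the order is c – py – m.

py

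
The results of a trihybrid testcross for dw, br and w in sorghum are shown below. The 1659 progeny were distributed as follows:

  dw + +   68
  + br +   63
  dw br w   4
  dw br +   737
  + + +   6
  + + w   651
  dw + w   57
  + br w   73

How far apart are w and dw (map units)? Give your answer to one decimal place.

7.8 map units

The two most frequent reciprocal classes, + + w and dw br +, are the parental types, so the F1 was + + w / dw br +.
The two rarest classes, + + + and dw br w, are the double crossovers. Comparing them with the parentals, only the w allele has switched, so w is the middle locus and the order is dw – w – br.
Crossovers in the dw–w interval produce the single-crossover classes dw + w and + br + (57 + 63 = 120) plus the double crossovers (10).
RF(dw–w) = (120 + 10) / 1659 = 130/1659 = 0.0784 → 7.8 map units.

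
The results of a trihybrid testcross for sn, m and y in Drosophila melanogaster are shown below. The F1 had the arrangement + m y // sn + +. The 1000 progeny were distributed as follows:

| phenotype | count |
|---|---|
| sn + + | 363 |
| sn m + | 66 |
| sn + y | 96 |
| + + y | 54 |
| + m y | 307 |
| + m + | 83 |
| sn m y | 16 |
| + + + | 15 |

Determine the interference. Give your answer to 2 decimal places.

0.02

The two rarest classes, sn m y and + + +, are the double crossovers. Comparing them with the parentals, only the sn allele has switched, so sn is the middle locus and the order is y – sn – m.
y–sn: (179 + 31)/1000 = 0.2100; sn–m: (120 + 31)/1000 = 0.1510.
Expected DCO frequency = 0.2100 × 0.1510 ≈ 0.03171; observed = 31/1000 ≈ 0.03100.
Coefficient of coincidence = 0.03100/0.03171 ≈ 0.98; interference = 1 − 0.98 = 0.02.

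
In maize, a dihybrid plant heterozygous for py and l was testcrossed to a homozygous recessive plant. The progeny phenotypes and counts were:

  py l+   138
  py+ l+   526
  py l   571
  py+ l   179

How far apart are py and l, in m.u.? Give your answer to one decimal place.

The two most frequent classes, py+ l+ (526) and py l (571), are the parental types, so the F1 was py+ l+ / py l.
The recombinant classes are py+ l and py l+: 179 + 138 = 317.
Recombination frequency = 317/1414 = 0.2242 ≈ 22.4%, i.e. 22.4 m.u.

22.4 m.u.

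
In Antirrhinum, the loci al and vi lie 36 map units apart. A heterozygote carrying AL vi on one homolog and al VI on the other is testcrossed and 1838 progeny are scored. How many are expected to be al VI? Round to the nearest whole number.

A map distance of 36 map units corresponds to a recombination frequency of 0.360.
The F1 is AL vi / al VI, so al VI is a parental gamete class with expected frequency (1 − r)/2 = 0.640/2 = 0.3200.
Expected number = 0.3200 × 1838 = 588.16 ≈ 588.

588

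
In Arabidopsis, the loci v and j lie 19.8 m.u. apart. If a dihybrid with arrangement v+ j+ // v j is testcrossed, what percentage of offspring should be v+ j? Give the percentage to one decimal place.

9.9%

A map distance of 19.8 m.u. corresponds to a recombination frequency of 0.198.
The F1 is v+ j+ / v j, so v+ j is a recombinant gamete class with expected frequency r/2 = 0.198/2 = 0.0990.
That is 0.0990 = 9.9% of the progeny.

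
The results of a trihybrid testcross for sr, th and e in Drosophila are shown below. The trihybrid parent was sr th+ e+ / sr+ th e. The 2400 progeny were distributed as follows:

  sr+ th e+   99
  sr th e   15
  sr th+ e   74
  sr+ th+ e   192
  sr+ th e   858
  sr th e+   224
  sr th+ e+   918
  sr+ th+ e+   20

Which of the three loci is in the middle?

sr

The two rarest classes, sr+ th+ e+ and sr th e, are the double crossovers. Comparing them with the parentals, only the sr allele has switched, so sr is the middle locus and the order is th – sr – e.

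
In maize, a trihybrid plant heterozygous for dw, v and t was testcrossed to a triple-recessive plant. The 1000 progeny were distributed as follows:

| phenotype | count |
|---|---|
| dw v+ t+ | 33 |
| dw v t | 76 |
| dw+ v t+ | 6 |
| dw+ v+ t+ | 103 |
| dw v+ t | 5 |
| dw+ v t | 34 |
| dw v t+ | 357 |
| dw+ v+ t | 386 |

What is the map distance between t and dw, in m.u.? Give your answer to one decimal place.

19.0 m.u.

The two most frequent reciprocal classes, dw v t+ and dw+ v+ t, are the parental types, so the F1 was dw v t+ / dw+ v+ t.
The two rarest classes, dw+ v t+ and dw v+ t, are the double crossovers. Comparing them with the parentals, only the dw allele has switched, so dw is the middle locus and the order is t – dw – v.
Crossovers in the t–dw interval produce the single-crossover classes dw v t and dw+ v+ t+ (76 + 103 = 179) plus the double crossovers (11).
RF(t–dw) = (179 + 11) / 1000 = 190/1000 = 0.1900 → 19.0 m.u.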